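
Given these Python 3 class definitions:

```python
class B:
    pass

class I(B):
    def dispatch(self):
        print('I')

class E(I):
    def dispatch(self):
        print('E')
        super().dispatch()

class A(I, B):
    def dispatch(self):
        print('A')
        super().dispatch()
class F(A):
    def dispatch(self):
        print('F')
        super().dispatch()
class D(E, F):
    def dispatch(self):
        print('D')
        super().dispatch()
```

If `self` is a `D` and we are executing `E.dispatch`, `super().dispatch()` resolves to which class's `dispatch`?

F

L[D] = D + merge(L[E], L[F], [E F])
  take E:  [E I B object] + [F A I B object] + [E F]
  take F:  [I B object] + [F A I B object] + [F]
  take A:  [I B object] + [A I B object]
  take I:  [I B object] + [I B object]
  take B:  [B object] + [B object]
  take object:  [object] + [object]
MRO: D E F A I B object
super() in E.dispatch on a D instance goes to the class after E in D's MRO: F.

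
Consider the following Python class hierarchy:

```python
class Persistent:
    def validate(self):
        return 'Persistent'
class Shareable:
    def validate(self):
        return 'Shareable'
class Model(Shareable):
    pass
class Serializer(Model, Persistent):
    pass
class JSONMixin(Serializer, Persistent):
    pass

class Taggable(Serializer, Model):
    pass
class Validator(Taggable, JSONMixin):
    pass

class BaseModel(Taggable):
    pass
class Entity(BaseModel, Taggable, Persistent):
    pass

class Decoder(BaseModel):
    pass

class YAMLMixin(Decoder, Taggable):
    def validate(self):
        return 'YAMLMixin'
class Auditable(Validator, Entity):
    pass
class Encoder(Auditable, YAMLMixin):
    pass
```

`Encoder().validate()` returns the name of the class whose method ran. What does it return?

L[Encoder] = Encoder + merge(L[Auditable], L[YAMLMixin], [Auditable YAMLMixin])
  take Auditable:  [Auditable Validator Entity BaseModel Taggable JSONMixin Serializer Model Shareable Persistent object] + [YAMLMixin Decoder BaseModel Taggable Serializer Model Shareable Persistent object] + [Auditable YAMLMixin]
  take Validator:  [Validator Entity BaseModel Taggable JSONMixin Serializer Model Shareable Persistent object] + [YAMLMixin Decoder BaseModel Taggable Serializer Model Shareable Persistent object] + [YAMLMixin]
  take Entity:  [Entity BaseModel Taggable JSONMixin Serializer Model Shareable Persistent object] + [YAMLMixin Decoder BaseModel Taggable Serializer Model Shareable Persistent object] + [YAMLMixin]
  take YAMLMixin:  [BaseModel Taggable JSONMixin Serializer Model Shareable Persistent object] + [YAMLMixin Decoder BaseModel Taggable Serializer Model Shareable Persistent object] + [YAMLMixin]
  take Decoder:  [BaseModel Taggable JSONMixin Serializer Model Shareable Persistent object] + [Decoder BaseModel Taggable Serializer Model Shareable Persistent object]
  take BaseModel:  [BaseModel Taggable JSONMixin Serializer Model Shareable Persistent object] + [BaseModel Taggable Serializer Model Shareable Persistent object]
  take Taggable:  [Taggable JSONMixin Serializer Model Shareable Persistent object] + [Taggable Serializer Model Shareable Persistent object]
  take JSONMixin:  [JSONMixin Serializer Model Shareable Persistent object] + [Serializer Model Shareable Persistent object]
  take Serializer:  [Serializer Model Shareable Persistent object] + [Serializer Model Shareable Persistent object]
  take Model:  [Model Shareable Persistent object] + [Model Shareable Persistent object]
  take Shareable:  [Shareable Persistent object] + [Shareable Persistent object]
  take Persistent:  [Persistent object] + [Persistent object]
  take object:  [object] + [object]
MRO: Encoder Auditable Validator Entity YAMLMixin Decoder BaseModel Taggable JSONMixin Serializer Model Shareable Persistent object
validate is defined in: Persistent, Shareable, YAMLMixin. First along the MRO is YAMLMixin.

YAMLMixin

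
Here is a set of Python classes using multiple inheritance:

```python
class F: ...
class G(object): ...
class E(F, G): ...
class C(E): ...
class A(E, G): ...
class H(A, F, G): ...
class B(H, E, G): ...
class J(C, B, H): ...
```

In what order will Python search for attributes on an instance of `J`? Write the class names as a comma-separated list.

J, C, B, H, A, E, F, G, object

L[J] = J + merge(L[C], L[B], L[H], [C B H])
  take C:  [C E F G object] + [B H A E F G object] + [H A E F G object] + [C B H]
  take B:  [E F G object] + [B H A E F G object] + [H A E F G object] + [B H]
  take H:  [E F G object] + [H A E F G object] + [H A E F G object] + [H]
  take A:  [E F G object] + [A E F G object] + [A E F G object]
  take E:  [E F G object] + [E F G object] + [E F G object]
  take F:  [F G object] + [F G object] + [F G object]
  take G:  [G object] + [G object] + [G object]
  take object:  [object] + [object] + [object]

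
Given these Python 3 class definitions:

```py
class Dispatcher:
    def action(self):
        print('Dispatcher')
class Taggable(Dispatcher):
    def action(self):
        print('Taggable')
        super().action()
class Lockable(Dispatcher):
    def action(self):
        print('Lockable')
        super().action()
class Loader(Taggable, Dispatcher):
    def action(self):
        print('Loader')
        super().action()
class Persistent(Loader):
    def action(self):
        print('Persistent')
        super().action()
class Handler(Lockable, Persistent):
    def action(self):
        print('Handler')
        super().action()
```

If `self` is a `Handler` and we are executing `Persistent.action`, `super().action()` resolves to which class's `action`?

L[Handler] = Handler + merge(L[Lockable], L[Persistent], [Lockable Persistent])
  take Lockable:  [Lockable Dispatcher object] + [Persistent Loader Taggable Dispatcher object] + [Lockable Persistent]
  take Persistent:  [Dispatcher object] + [Persistent Loader Taggable Dispatcher object] + [Persistent]
  take Loader:  [Dispatcher object] + [Loader Taggable Dispatcher object]
  take Taggable:  [Dispatcher object] + [Taggable Dispatcher object]
  take Dispatcher:  [Dispatcher object] + [Dispatcher object]
  take object:  [object] + [object]
MRO: Handler Lockable Persistent Loader Taggable Dispatcher object
super() in Persistent.action on a Handler instance goes to the class after Persistent in Handler's MRO: Loader.

Loader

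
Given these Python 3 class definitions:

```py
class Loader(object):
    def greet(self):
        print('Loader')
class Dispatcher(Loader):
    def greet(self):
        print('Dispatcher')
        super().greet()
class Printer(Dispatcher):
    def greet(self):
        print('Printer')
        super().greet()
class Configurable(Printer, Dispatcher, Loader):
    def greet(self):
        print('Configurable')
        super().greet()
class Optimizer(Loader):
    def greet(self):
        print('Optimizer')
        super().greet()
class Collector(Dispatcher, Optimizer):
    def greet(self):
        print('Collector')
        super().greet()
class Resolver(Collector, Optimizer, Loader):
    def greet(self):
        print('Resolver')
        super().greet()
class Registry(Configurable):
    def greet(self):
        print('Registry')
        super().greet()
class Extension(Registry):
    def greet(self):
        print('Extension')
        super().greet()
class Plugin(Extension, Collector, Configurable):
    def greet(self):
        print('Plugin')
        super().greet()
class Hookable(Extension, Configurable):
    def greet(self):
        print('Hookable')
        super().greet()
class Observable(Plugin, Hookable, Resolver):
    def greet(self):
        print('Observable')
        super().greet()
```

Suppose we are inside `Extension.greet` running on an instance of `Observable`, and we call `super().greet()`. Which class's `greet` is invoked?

Registry

L[Observable] = Observable + merge(L[Plugin], L[Hookable], L[Resolver], [Plugin Hookable Resolver])
  take Plugin:  [Plugin Extension Registry Collector Configurable Printer Dispatcher Optimizer Loader object] + [Hookable Extension Registry Configurable Printer Dispatcher Loader object] + [Resolver Collector Dispatcher Optimizer Loader object] + [Plugin Hookable Resolver]
  take Hookable:  [Extension Registry Collector Configurable Printer Dispatcher Optimizer Loader object] + [Hookable Extension Registry Configurable Printer Dispatcher Loader object] + [Resolver Collector Dispatcher Optimizer Loader object] + [Hookable Resolver]
  take Extension:  [Extension Registry Collector Configurable Printer Dispatcher Optimizer Loader object] + [Extension Registry Configurable Printer Dispatcher Loader object] + [Resolver Collector Dispatcher Optimizer Loader object] + [Resolver]
  take Registry:  [Registry Collector Configurable Printer Dispatcher Optimizer Loader object] + [Registry Configurable Printer Dispatcher Loader object] + [Resolver Collector Dispatcher Optimizer Loader object] + [Resolver]
  take Resolver:  [Collector Configurable Printer Dispatcher Optimizer Loader object] + [Configurable Printer Dispatcher Loader object] + [Resolver Collector Dispatcher Optimizer Loader object] + [Resolver]
  take Collector:  [Collector Configurable Printer Dispatcher Optimizer Loader object] + [Configurable Printer Dispatcher Loader object] + [Collector Dispatcher Optimizer Loader object]
  take Configurable:  [Configurable Printer Dispatcher Optimizer Loader object] + [Configurable Printer Dispatcher Loader object] + [Dispatcher Optimizer Loader object]
  take Printer:  [Printer Dispatcher Optimizer Loader object] + [Printer Dispatcher Loader object] + [Dispatcher Optimizer Loader object]
  take Dispatcher:  [Dispatcher Optimizer Loader object] + [Dispatcher Loader object] + [Dispatcher Optimizer Loader object]
  take Optimizer:  [Optimizer Loader object] + [Loader object] + [Optimizer Loader object]
  take Loader:  [Loader object] + [Loader object] + [Loader object]
  take object:  [object] + [object] + [object]
MRO: Observable Plugin Hookable Extension Registry Resolver Collector Configurable Printer Dispatcher Optimizer Loader object
super() in Extension.greet on a Observable instance goes to the class after Extension in Observable's MRO: Registry.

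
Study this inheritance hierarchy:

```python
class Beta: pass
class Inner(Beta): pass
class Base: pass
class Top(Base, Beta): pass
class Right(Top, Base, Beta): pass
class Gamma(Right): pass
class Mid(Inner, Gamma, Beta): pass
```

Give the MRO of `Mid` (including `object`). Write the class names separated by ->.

L[Mid] = Mid + merge(L[Inner], L[Gamma], L[Beta], [Inner Gamma Beta])
  take Inner:  [Inner Beta object] + [Gamma Right Top Base Beta object] + [Beta object] + [Inner Gamma Beta]
  take Gamma:  [Beta object] + [Gamma Right Top Base Beta object] + [Beta object] + [Gamma Beta]
  take Right:  [Beta object] + [Right Top Base Beta object] + [Beta object] + [Beta]
  take Top:  [Beta object] + [Top Base Beta object] + [Beta object] + [Beta]
  take Base:  [Beta object] + [Base Beta object] + [Beta object] + [Beta]
  take Beta:  [Beta object] + [Beta object] + [Beta object] + [Beta]
  take object:  [object] + [object] + [object]

Mid -> Inner -> Gamma -> Right -> Top -> Base -> Beta -> object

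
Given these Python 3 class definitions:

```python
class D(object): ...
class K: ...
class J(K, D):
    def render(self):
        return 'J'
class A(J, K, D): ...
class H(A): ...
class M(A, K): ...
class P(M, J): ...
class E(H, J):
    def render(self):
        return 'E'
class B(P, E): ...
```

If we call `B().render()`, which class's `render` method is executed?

E

L[B] = B + merge(L[P], L[E], [P E])
  take P:  [P M A J K D object] + [E H A J K D object] + [P E]
  take M:  [M A J K D object] + [E H A J K D object] + [E]
  take E:  [A J K D object] + [E H A J K D object] + [E]
  take H:  [A J K D object] + [H A J K D object]
  take A:  [A J K D object] + [A J K D object]
  take J:  [J K D object] + [J K D object]
  take K:  [K D object] + [K D object]
  take D:  [D object] + [D object]
  take object:  [object] + [object]
MRO: B P M E H A J K D object
render is defined in: E, J. First along the MRO is E.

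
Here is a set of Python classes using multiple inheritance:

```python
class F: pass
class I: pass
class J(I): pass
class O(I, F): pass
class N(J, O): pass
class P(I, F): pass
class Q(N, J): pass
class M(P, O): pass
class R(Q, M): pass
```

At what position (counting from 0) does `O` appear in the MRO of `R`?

6

L[R] = R + merge(L[Q], L[M], [Q M])
  take Q:  [Q N J O I F object] + [M P O I F object] + [Q M]
  take N:  [N J O I F object] + [M P O I F object] + [M]
  take J:  [J O I F object] + [M P O I F object] + [M]
  take M:  [O I F object] + [M P O I F object] + [M]
  take P:  [O I F object] + [P O I F object]
  take O:  [O I F object] + [O I F object]
  take I:  [I F object] + [I F object]
  take F:  [F object] + [F object]
  take object:  [object] + [object]
MRO: R Q N J M P O I F object
O sits at index 6.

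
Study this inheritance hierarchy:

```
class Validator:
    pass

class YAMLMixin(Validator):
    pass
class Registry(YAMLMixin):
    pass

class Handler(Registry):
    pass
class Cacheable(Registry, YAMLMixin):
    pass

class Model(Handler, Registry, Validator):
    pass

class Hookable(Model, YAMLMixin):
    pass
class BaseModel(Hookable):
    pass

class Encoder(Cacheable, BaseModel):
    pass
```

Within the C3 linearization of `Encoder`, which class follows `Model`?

L[Encoder] = Encoder + merge(L[Cacheable], L[BaseModel], [Cacheable BaseModel])
  take Cacheable:  [Cacheable Registry YAMLMixin Validator object] + [BaseModel Hookable Model Handler Registry YAMLMixin Validator object] + [Cacheable BaseModel]
  take BaseModel:  [Registry YAMLMixin Validator object] + [BaseModel Hookable Model Handler Registry YAMLMixin Validator object] + [BaseModel]
  take Hookable:  [Registry YAMLMixin Validator object] + [Hookable Model Handler Registry YAMLMixin Validator object]
  take Model:  [Registry YAMLMixin Validator object] + [Model Handler Registry YAMLMixin Validator object]
  take Handler:  [Registry YAMLMixin Validator object] + [Handler Registry YAMLMixin Validator object]
  take Registry:  [Registry YAMLMixin Validator object] + [Registry YAMLMixin Validator object]
  take YAMLMixin:  [YAMLMixin Validator object] + [YAMLMixin Validator object]
  take Validator:  [Validator object] + [Validator object]
  take object:  [object] + [object]
MRO: Encoder Cacheable BaseModel Hookable Model Handler Registry YAMLMixin Validator object
Model is at position 4; next is Handler.

Handler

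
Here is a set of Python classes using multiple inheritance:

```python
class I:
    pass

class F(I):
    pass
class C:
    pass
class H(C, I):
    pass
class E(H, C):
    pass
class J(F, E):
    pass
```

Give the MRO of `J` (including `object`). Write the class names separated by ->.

L[J] = J + merge(L[F], L[E], [F E])
  take F:  [F I object] + [E H C I object] + [F E]
  take E:  [I object] + [E H C I object] + [E]
  take H:  [I object] + [H C I object]
  take C:  [I object] + [C I object]
  take I:  [I object] + [I object]
  take object:  [object] + [object]

J -> F -> E -> H -> C -> I -> object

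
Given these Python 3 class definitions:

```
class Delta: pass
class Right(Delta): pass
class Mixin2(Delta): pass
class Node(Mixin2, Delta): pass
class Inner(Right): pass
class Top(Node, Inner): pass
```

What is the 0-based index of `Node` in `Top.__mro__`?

L[Top] = Top + merge(L[Node], L[Inner], [Node Inner])
  take Node:  [Node Mixin2 Delta object] + [Inner Right Delta object] + [Node Inner]
  take Mixin2:  [Mixin2 Delta object] + [Inner Right Delta object] + [Inner]
  take Inner:  [Delta object] + [Inner Right Delta object] + [Inner]
  take Right:  [Delta object] + [Right Delta object]
  take Delta:  [Delta object] + [Delta object]
  take object:  [object] + [object]
MRO: Top Node Mixin2 Inner Right Delta object
Node sits at index 1.

1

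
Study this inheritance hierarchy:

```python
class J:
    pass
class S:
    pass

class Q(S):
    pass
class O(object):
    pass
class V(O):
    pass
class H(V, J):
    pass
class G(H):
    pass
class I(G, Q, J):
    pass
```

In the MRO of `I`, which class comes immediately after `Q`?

L[I] = I + merge(L[G], L[Q], L[J], [G Q J])
  take G:  [G H V O J object] + [Q S object] + [J object] + [G Q J]
  take H:  [H V O J object] + [Q S object] + [J object] + [Q J]
  take V:  [V O J object] + [Q S object] + [J object] + [Q J]
  take O:  [O J object] + [Q S object] + [J object] + [Q J]
  take Q:  [J object] + [Q S object] + [J object] + [Q J]
  take J:  [J object] + [S object] + [J object] + [J]
  take S:  [object] + [S object] + [object]
  take object:  [object] + [object] + [object]
MRO: I G H V O Q J S object
Q is at position 5; next is J.

J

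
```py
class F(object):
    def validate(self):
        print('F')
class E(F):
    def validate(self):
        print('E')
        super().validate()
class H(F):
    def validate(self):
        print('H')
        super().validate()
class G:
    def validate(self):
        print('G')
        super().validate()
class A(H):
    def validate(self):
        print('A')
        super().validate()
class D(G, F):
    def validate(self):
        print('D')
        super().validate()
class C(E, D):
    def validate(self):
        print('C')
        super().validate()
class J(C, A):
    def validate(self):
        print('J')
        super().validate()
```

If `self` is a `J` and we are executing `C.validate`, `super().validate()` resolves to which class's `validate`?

E

L[J] = J + merge(L[C], L[A], [C A])
  take C:  [C E D G F object] + [A H F object] + [C A]
  take E:  [E D G F object] + [A H F object] + [A]
  take D:  [D G F object] + [A H F object] + [A]
  take G:  [G F object] + [A H F object] + [A]
  take A:  [F object] + [A H F object] + [A]
  take H:  [F object] + [H F object]
  take F:  [F object] + [F object]
  take object:  [object] + [object]
MRO: J C E D G A H F object
super() in C.validate on a J instance goes to the class after C in J's MRO: E.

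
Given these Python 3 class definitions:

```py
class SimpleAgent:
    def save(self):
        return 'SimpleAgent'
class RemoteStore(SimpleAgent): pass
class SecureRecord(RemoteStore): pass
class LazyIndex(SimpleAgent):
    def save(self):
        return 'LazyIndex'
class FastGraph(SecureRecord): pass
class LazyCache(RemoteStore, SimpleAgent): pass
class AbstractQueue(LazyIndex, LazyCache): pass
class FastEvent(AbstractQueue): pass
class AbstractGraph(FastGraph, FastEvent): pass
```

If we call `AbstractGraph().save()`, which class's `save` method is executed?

LazyIndex

L[AbstractGraph] = AbstractGraph + merge(L[FastGraph], L[FastEvent], [FastGraph FastEvent])
  take FastGraph:  [FastGraph SecureRecord RemoteStore SimpleAgent object] + [FastEvent AbstractQueue LazyIndex LazyCache RemoteStore SimpleAgent object] + [FastGraph FastEvent]
  take SecureRecord:  [SecureRecord RemoteStore SimpleAgent object] + [FastEvent AbstractQueue LazyIndex LazyCache RemoteStore SimpleAgent object] + [FastEvent]
  take FastEvent:  [RemoteStore SimpleAgent object] + [FastEvent AbstractQueue LazyIndex LazyCache RemoteStore SimpleAgent object] + [FastEvent]
  take AbstractQueue:  [RemoteStore SimpleAgent object] + [AbstractQueue LazyIndex LazyCache RemoteStore SimpleAgent object]
  take LazyIndex:  [RemoteStore SimpleAgent object] + [LazyIndex LazyCache RemoteStore SimpleAgent object]
  take LazyCache:  [RemoteStore SimpleAgent object] + [LazyCache RemoteStore SimpleAgent object]
  take RemoteStore:  [RemoteStore SimpleAgent object] + [RemoteStore SimpleAgent object]
  take SimpleAgent:  [SimpleAgent object] + [SimpleAgent object]
  take object:  [object] + [object]
MRO: AbstractGraph FastGraph SecureRecord FastEvent AbstractQueue LazyIndex LazyCache RemoteStore SimpleAgent object
save is defined in: LazyIndex, SimpleAgent. First along the MRO is LazyIndex.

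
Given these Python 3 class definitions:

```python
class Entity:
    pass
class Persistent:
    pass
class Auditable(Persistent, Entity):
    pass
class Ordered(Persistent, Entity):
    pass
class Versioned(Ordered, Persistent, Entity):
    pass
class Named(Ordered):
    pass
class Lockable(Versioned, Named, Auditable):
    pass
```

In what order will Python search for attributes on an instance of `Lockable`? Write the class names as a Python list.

[Lockable, Versioned, Named, Ordered, Auditable, Persistent, Entity, object]

L[Lockable] = Lockable + merge(L[Versioned], L[Named], L[Auditable], [Versioned Named Auditable])
  take Versioned:  [Versioned Ordered Persistent Entity object] + [Named Ordered Persistent Entity object] + [Auditable Persistent Entity object] + [Versioned Named Auditable]
  take Named:  [Ordered Persistent Entity object] + [Named Ordered Persistent Entity object] + [Auditable Persistent Entity object] + [Named Auditable]
  take Ordered:  [Ordered Persistent Entity object] + [Ordered Persistent Entity object] + [Auditable Persistent Entity object] + [Auditable]
  take Auditable:  [Persistent Entity object] + [Persistent Entity object] + [Auditable Persistent Entity object] + [Auditable]
  take Persistent:  [Persistent Entity object] + [Persistent Entity object] + [Persistent Entity object]
  take Entity:  [Entity object] + [Entity object] + [Entity object]
  take object:  [object] + [object] + [object]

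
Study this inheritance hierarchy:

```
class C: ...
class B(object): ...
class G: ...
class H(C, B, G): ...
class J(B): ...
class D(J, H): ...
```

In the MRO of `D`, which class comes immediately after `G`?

L[D] = D + merge(L[J], L[H], [J H])
  take J:  [J B object] + [H C B G object] + [J H]
  take H:  [B object] + [H C B G object] + [H]
  take C:  [B object] + [C B G object]
  take B:  [B object] + [B G object]
  take G:  [object] + [G object]
  take object:  [object] + [object]
MRO: D J H C B G object
G is at position 5; next is object.

object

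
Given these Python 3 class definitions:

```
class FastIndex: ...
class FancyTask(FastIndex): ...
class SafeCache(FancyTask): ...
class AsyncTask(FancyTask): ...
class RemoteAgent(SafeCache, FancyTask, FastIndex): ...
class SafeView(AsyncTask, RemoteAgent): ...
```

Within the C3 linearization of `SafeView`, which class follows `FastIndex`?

object

L[SafeView] = SafeView + merge(L[AsyncTask], L[RemoteAgent], [AsyncTask RemoteAgent])
  take AsyncTask:  [AsyncTask FancyTask FastIndex object] + [RemoteAgent SafeCache FancyTask FastIndex object] + [AsyncTask RemoteAgent]
  take RemoteAgent:  [FancyTask FastIndex object] + [RemoteAgent SafeCache FancyTask FastIndex object] + [RemoteAgent]
  take SafeCache:  [FancyTask FastIndex object] + [SafeCache FancyTask FastIndex object]
  take FancyTask:  [FancyTask FastIndex object] + [FancyTask FastIndex object]
  take FastIndex:  [FastIndex object] + [FastIndex object]
  take object:  [object] + [object]
MRO: SafeView AsyncTask RemoteAgent SafeCache FancyTask FastIndex object
FastIndex is at position 5; next is object.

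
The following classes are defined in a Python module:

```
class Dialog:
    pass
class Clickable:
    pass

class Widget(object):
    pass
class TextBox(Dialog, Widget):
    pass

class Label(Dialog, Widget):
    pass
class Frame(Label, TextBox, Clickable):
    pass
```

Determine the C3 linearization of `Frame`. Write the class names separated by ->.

Frame -> Label -> TextBox -> Dialog -> Widget -> Clickable -> object

L[Frame] = Frame + merge(L[Label], L[TextBox], L[Clickable], [Label TextBox Clickable])
  take Label:  [Label Dialog Widget object] + [TextBox Dialog Widget object] + [Clickable object] + [Label TextBox Clickable]
  take TextBox:  [Dialog Widget object] + [TextBox Dialog Widget object] + [Clickable object] + [TextBox Clickable]
  take Dialog:  [Dialog Widget object] + [Dialog Widget object] + [Clickable object] + [Clickable]
  take Widget:  [Widget object] + [Widget object] + [Clickable object] + [Clickable]
  take Clickable:  [object] + [object] + [Clickable object] + [Clickable]
  take object:  [object] + [object] + [object]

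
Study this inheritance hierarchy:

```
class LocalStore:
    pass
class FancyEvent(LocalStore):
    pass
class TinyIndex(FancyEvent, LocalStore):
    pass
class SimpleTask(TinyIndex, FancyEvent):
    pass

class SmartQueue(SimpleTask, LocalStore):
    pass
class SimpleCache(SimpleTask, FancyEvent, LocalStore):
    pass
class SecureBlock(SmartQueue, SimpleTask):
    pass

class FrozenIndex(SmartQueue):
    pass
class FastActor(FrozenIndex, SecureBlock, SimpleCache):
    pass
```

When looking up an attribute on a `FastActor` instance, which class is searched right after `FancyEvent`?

L[FastActor] = FastActor + merge(L[FrozenIndex], L[SecureBlock], L[SimpleCache], [FrozenIndex SecureBlock SimpleCache])
  take FrozenIndex:  [FrozenIndex SmartQueue SimpleTask TinyIndex FancyEvent LocalStore object] + [SecureBlock SmartQueue SimpleTask TinyIndex FancyEvent LocalStore object] + [SimpleCache SimpleTask TinyIndex FancyEvent LocalStore object] + [FrozenIndex SecureBlock SimpleCache]
  take SecureBlock:  [SmartQueue SimpleTask TinyIndex FancyEvent LocalStore object] + [SecureBlock SmartQueue SimpleTask TinyIndex FancyEvent LocalStore object] + [SimpleCache SimpleTask TinyIndex FancyEvent LocalStore object] + [SecureBlock SimpleCache]
  take SmartQueue:  [SmartQueue SimpleTask TinyIndex FancyEvent LocalStore object] + [SmartQueue SimpleTask TinyIndex FancyEvent LocalStore object] + [SimpleCache SimpleTask TinyIndex FancyEvent LocalStore object] + [SimpleCache]
  take SimpleCache:  [SimpleTask TinyIndex FancyEvent LocalStore object] + [SimpleTask TinyIndex FancyEvent LocalStore object] + [SimpleCache SimpleTask TinyIndex FancyEvent LocalStore object] + [SimpleCache]
  take SimpleTask:  [SimpleTask TinyIndex FancyEvent LocalStore object] + [SimpleTask TinyIndex FancyEvent LocalStore object] + [SimpleTask TinyIndex FancyEvent LocalStore object]
  take TinyIndex:  [TinyIndex FancyEvent LocalStore object] + [TinyIndex FancyEvent LocalStore object] + [TinyIndex FancyEvent LocalStore object]
  take FancyEvent:  [FancyEvent LocalStore object] + [FancyEvent LocalStore object] + [FancyEvent LocalStore object]
  take LocalStore:  [LocalStore object] + [LocalStore object] + [LocalStore object]
  take object:  [object] + [object] + [object]
MRO: FastActor FrozenIndex SecureBlock SmartQueue SimpleCache SimpleTask TinyIndex FancyEvent LocalStore object
FancyEvent is at position 7; next is LocalStore.

LocalStore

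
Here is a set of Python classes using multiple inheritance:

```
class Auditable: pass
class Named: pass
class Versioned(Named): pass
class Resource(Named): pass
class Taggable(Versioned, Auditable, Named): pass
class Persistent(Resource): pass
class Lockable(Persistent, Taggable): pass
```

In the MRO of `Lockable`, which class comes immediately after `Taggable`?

Versioned

L[Lockable] = Lockable + merge(L[Persistent], L[Taggable], [Persistent Taggable])
  take Persistent:  [Persistent Resource Named object] + [Taggable Versioned Auditable Named object] + [Persistent Taggable]
  take Resource:  [Resource Named object] + [Taggable Versioned Auditable Named object] + [Taggable]
  take Taggable:  [Named object] + [Taggable Versioned Auditable Named object] + [Taggable]
  take Versioned:  [Named object] + [Versioned Auditable Named object]
  take Auditable:  [Named object] + [Auditable Named object]
  take Named:  [Named object] + [Named object]
  take object:  [object] + [object]
MRO: Lockable Persistent Resource Taggable Versioned Auditable Named object
Taggable is at position 3; next is Versioned.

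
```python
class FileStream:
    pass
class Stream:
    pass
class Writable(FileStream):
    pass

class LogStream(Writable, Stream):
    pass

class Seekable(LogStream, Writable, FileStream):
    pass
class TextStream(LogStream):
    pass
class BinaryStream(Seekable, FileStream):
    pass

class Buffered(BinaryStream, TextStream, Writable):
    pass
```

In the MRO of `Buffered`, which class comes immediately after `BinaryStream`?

L[Buffered] = Buffered + merge(L[BinaryStream], L[TextStream], L[Writable], [BinaryStream TextStream Writable])
  take BinaryStream:  [BinaryStream Seekable LogStream Writable FileStream Stream object] + [TextStream LogStream Writable FileStream Stream object] + [Writable FileStream object] + [BinaryStream TextStream Writable]
  take Seekable:  [Seekable LogStream Writable FileStream Stream object] + [TextStream LogStream Writable FileStream Stream object] + [Writable FileStream object] + [TextStream Writable]
  take TextStream:  [LogStream Writable FileStream Stream object] + [TextStream LogStream Writable FileStream Stream object] + [Writable FileStream object] + [TextStream Writable]
  take LogStream:  [LogStream Writable FileStream Stream object] + [LogStream Writable FileStream Stream object] + [Writable FileStream object] + [Writable]
  take Writable:  [Writable FileStream Stream object] + [Writable FileStream Stream object] + [Writable FileStream object] + [Writable]
  take FileStream:  [FileStream Stream object] + [FileStream Stream object] + [FileStream object]
  take Stream:  [Stream object] + [Stream object] + [object]
  take object:  [object] + [object] + [object]
MRO: Buffered BinaryStream Seekable TextStream LogStream Writable FileStream Stream object
BinaryStream is at position 1; next is Seekable.

Seekable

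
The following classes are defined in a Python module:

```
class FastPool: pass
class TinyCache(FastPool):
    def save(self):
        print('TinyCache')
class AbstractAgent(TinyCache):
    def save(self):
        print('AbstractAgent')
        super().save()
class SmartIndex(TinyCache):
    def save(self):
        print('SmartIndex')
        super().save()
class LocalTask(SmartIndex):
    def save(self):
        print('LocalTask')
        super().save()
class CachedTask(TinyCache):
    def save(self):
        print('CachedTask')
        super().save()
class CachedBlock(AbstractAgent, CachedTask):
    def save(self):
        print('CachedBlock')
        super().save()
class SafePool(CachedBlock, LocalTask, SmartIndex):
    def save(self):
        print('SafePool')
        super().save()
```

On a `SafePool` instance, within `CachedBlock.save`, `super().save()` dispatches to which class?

AbstractAgent

L[SafePool] = SafePool + merge(L[CachedBlock], L[LocalTask], L[SmartIndex], [CachedBlock LocalTask SmartIndex])
  take CachedBlock:  [CachedBlock AbstractAgent CachedTask TinyCache FastPool object] + [LocalTask SmartIndex TinyCache FastPool object] + [SmartIndex TinyCache FastPool object] + [CachedBlock LocalTask SmartIndex]
  take AbstractAgent:  [AbstractAgent CachedTask TinyCache FastPool object] + [LocalTask SmartIndex TinyCache FastPool object] + [SmartIndex TinyCache FastPool object] + [LocalTask SmartIndex]
  take CachedTask:  [CachedTask TinyCache FastPool object] + [LocalTask SmartIndex TinyCache FastPool object] + [SmartIndex TinyCache FastPool object] + [LocalTask SmartIndex]
  take LocalTask:  [TinyCache FastPool object] + [LocalTask SmartIndex TinyCache FastPool object] + [SmartIndex TinyCache FastPool object] + [LocalTask SmartIndex]
  take SmartIndex:  [TinyCache FastPool object] + [SmartIndex TinyCache FastPool object] + [SmartIndex TinyCache FastPool object] + [SmartIndex]
  take TinyCache:  [TinyCache FastPool object] + [TinyCache FastPool object] + [TinyCache FastPool object]
  take FastPool:  [FastPool object] + [FastPool object] + [FastPool object]
  take object:  [object] + [object] + [object]
MRO: SafePool CachedBlock AbstractAgent CachedTask LocalTask SmartIndex TinyCache FastPool object
super() in CachedBlock.save on a SafePool instance goes to the class after CachedBlock in SafePool's MRO: AbstractAgent.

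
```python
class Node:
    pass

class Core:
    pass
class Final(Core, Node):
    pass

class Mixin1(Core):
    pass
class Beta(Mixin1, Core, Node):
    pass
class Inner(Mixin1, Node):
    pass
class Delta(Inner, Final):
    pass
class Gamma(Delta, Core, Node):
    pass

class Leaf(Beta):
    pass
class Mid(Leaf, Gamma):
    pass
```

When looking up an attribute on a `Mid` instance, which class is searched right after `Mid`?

Leaf

L[Mid] = Mid + merge(L[Leaf], L[Gamma], [Leaf Gamma])
  take Leaf:  [Leaf Beta Mixin1 Core Node object] + [Gamma Delta Inner Mixin1 Final Core Node object] + [Leaf Gamma]
  take Beta:  [Beta Mixin1 Core Node object] + [Gamma Delta Inner Mixin1 Final Core Node object] + [Gamma]
  take Gamma:  [Mixin1 Core Node object] + [Gamma Delta Inner Mixin1 Final Core Node object] + [Gamma]
  take Delta:  [Mixin1 Core Node object] + [Delta Inner Mixin1 Final Core Node object]
  take Inner:  [Mixin1 Core Node object] + [Inner Mixin1 Final Core Node object]
  take Mixin1:  [Mixin1 Core Node object] + [Mixin1 Final Core Node object]
  take Final:  [Core Node object] + [Final Core Node object]
  take Core:  [Core Node object] + [Core Node object]
  take Node:  [Node object] + [Node object]
  take object:  [object] + [object]
MRO: Mid Leaf Beta Gamma Delta Inner Mixin1 Final Core Node object
Mid is at position 0; next is Leaf.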